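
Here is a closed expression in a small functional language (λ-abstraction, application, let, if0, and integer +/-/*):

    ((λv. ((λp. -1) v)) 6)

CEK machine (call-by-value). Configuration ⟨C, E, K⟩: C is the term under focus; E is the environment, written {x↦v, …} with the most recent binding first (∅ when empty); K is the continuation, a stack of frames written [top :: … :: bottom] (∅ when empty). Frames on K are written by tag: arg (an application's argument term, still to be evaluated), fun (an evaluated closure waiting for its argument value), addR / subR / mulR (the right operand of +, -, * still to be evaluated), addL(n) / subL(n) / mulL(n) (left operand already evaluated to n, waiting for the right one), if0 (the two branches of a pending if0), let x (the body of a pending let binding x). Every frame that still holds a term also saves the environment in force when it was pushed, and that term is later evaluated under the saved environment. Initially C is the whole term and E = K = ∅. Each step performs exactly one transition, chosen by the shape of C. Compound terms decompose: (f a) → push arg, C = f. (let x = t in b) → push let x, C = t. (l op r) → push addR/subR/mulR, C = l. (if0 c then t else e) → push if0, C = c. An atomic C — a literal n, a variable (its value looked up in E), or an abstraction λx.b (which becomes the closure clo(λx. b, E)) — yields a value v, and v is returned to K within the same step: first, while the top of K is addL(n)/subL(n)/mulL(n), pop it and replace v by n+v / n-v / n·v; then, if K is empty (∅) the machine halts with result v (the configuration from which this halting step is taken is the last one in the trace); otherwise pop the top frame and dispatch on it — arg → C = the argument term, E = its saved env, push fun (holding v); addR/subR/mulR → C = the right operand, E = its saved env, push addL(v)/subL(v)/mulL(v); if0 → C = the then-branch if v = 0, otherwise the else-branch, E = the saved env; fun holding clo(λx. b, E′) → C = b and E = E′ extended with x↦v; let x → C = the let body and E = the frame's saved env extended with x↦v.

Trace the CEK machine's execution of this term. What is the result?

[0] ⟨C=((λv. ((λp. -1) v)) 6); E=∅; K=∅⟩
[1] ⟨C=(λv. ((λp. -1) v)); E=∅; K=[arg]⟩
[2] ⟨C=6; E=∅; K=[fun]⟩
[3] ⟨C=((λp. -1) v); E={v↦6}; K=∅⟩
[4] ⟨C=(λp. -1); E={v↦6}; K=[arg]⟩
[5] ⟨C=v; E={v↦6}; K=[fun]⟩
[6] ⟨C=-1; E={p↦6, v↦6}; K=∅⟩
→ final value -1

Answer: -1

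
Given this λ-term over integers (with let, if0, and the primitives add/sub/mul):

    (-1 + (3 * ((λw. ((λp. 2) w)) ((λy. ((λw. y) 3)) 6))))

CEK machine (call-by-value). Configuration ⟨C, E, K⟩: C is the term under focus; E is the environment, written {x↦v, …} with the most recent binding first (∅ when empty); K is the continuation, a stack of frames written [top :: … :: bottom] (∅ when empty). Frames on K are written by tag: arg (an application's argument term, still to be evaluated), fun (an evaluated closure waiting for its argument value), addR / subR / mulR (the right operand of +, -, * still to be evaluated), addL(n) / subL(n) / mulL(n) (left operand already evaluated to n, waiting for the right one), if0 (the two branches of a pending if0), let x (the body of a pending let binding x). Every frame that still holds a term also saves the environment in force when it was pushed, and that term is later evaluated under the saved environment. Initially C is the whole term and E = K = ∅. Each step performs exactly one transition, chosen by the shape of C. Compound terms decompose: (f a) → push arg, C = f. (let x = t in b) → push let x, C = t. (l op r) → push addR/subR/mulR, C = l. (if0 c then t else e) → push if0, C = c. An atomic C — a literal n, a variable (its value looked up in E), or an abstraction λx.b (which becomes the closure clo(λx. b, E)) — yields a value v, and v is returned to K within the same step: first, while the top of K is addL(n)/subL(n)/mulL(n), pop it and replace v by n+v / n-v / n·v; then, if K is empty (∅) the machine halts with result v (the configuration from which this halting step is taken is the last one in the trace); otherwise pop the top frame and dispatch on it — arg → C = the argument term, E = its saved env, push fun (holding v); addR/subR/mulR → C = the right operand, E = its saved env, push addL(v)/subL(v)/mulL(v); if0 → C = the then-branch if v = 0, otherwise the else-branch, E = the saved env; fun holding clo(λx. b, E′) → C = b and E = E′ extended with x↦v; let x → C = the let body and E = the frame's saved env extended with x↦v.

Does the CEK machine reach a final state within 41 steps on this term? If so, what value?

Answer: 5

Machine steps:
step 0: <C=(-1 + (3 * ((λw. ((λp. 2) w)) ((λy. ((λw. y) 3)) 6)))), E=∅, K=∅>
step 1: <C=-1, E=∅, K=[addR]>
step 2: <C=(3 * ((λw. ((λp. 2) w)) ((λy. ((λw. y) 3)) 6))), E=∅, K=[addL(-1)]>
step 3: <C=3, E=∅, K=[mulR :: addL(-1)]>
step 4: <C=((λw. ((λp. 2) w)) ((λy. ((λw. y) 3)) 6)), E=∅, K=[mulL(3) :: addL(-1)]>
step 5: <C=(λw. ((λp. 2) w)), E=∅, K=[arg :: mulL(3) :: addL(-1)]>
step 6: <C=((λy. ((λw. y) 3)) 6), E=∅, K=[fun :: mulL(3) :: addL(-1)]>
step 7: <C=(λy. ((λw. y) 3)), E=∅, K=[arg :: fun :: mulL(3) :: addL(-1)]>
step 8: <C=6, E=∅, K=[fun :: fun :: mulL(3) :: addL(-1)]>
step 9: <C=((λw. y) 3), E={y↦6}, K=[fun :: mulL(3) :: addL(-1)]>
step 10: <C=(λw. y), E={y↦6}, K=[arg :: fun :: mulL(3) :: addL(-1)]>
step 11: <C=3, E={y↦6}, K=[fun :: fun :: mulL(3) :: addL(-1)]>
step 12: <C=y, E={w↦3, y↦6}, K=[fun :: mulL(3) :: addL(-1)]>
step 13: <C=((λp. 2) w), E={w↦6}, K=[mulL(3) :: addL(-1)]>
step 14: <C=(λp. 2), E={w↦6}, K=[arg :: mulL(3) :: addL(-1)]>
step 15: <C=w, E={w↦6}, K=[fun :: mulL(3) :: addL(-1)]>
step 16: <C=2, E={p↦6, w↦6}, K=[mulL(3) :: addL(-1)]>
→ final value 5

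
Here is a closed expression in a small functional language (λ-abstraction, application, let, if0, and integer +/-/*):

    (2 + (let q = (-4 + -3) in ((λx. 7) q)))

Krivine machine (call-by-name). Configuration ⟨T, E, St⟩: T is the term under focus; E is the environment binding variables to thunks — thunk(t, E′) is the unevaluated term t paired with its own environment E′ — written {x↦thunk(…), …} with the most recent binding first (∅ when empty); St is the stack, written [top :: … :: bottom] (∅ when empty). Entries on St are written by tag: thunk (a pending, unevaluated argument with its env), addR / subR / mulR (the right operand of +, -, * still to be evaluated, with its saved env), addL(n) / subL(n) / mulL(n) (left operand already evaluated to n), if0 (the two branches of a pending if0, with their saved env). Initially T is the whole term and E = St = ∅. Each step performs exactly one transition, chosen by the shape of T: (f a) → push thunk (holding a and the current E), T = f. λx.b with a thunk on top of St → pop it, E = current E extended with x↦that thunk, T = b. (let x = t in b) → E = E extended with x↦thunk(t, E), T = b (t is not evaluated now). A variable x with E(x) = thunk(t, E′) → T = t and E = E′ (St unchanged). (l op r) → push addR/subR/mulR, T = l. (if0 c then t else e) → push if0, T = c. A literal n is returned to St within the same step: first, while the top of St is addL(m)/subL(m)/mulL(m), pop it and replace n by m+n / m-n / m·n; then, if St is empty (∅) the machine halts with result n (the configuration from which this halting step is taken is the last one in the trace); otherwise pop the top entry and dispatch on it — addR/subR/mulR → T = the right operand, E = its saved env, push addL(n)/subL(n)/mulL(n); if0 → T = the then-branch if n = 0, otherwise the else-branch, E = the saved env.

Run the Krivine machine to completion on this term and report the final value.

t=0: ⟨T=(2 + (let q = (-4 + -3) in ((λx. 7) q))); E=∅; St=∅⟩
t=1: ⟨T=2; E=∅; St=[addR]⟩
t=2: ⟨T=(let q = (-4 + -3) in ((λx. 7) q)); E=∅; St=[addL(2)]⟩
t=3: ⟨T=((λx. 7) q); E={q↦thunk((-4 + -3), ∅)}; St=[addL(2)]⟩
t=4: ⟨T=(λx. 7); E={q↦thunk((-4 + -3), ∅)}; St=[thunk :: addL(2)]⟩
t=5: ⟨T=7; E={x↦thunk(q, {q↦thunk((-4 + -3), ∅)}), q↦thunk((-4 + -3), ∅)}; St=[addL(2)]⟩
→ final value 9

Answer: 9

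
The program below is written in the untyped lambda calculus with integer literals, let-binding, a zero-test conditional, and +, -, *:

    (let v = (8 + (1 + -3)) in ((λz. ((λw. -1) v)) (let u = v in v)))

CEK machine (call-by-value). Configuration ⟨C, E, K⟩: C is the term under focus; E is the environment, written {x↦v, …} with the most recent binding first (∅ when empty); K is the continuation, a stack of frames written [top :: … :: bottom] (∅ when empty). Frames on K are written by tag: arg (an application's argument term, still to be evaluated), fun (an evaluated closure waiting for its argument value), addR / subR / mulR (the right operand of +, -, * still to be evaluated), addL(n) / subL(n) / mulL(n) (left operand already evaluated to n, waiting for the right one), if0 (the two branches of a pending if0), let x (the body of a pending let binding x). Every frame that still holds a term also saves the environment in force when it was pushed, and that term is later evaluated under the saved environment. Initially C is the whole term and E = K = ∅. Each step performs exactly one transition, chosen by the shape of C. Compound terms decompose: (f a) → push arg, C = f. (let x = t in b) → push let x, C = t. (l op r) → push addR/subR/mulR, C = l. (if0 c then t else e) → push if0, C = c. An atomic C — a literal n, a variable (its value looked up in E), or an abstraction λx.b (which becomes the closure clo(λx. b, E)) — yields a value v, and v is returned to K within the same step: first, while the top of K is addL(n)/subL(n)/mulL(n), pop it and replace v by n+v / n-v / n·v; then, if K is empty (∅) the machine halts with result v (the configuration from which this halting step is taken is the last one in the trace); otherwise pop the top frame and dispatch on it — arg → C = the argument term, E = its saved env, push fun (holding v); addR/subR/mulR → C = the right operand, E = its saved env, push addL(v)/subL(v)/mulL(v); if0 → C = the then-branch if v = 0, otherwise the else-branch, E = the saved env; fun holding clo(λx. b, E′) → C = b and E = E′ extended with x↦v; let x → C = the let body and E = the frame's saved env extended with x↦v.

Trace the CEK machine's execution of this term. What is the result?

step 0: [C=(let v = (8 + (1 + -3)) in ((λz. ((λw. -1) v)) (let u = v in v))) | E=∅ | K=∅]
step 1: [C=(8 + (1 + -3)) | E=∅ | K=[let v]]
step 2: [C=8 | E=∅ | K=[addR :: let v]]
step 3: [C=(1 + -3) | E=∅ | K=[addL(8) :: let v]]
step 4: [C=1 | E=∅ | K=[addR :: addL(8) :: let v]]
step 5: [C=-3 | E=∅ | K=[addL(1) :: addL(8) :: let v]]
step 6: [C=((λz. ((λw. -1) v)) (let u = v in v)) | E={v↦6} | K=∅]
step 7: [C=(λz. ((λw. -1) v)) | E={v↦6} | K=[arg]]
step 8: [C=(let u = v in v) | E={v↦6} | K=[fun]]
step 9: [C=v | E={v↦6} | K=[let u :: fun]]
step 10: [C=v | E={u↦6, v↦6} | K=[fun]]
step 11: [C=((λw. -1) v) | E={z↦6, v↦6} | K=∅]
step 12: [C=(λw. -1) | E={z↦6, v↦6} | K=[arg]]
step 13: [C=v | E={z↦6, v↦6} | K=[fun]]
step 14: [C=-1 | E={w↦6, z↦6, v↦6} | K=∅]
→ final value -1

Answer: -1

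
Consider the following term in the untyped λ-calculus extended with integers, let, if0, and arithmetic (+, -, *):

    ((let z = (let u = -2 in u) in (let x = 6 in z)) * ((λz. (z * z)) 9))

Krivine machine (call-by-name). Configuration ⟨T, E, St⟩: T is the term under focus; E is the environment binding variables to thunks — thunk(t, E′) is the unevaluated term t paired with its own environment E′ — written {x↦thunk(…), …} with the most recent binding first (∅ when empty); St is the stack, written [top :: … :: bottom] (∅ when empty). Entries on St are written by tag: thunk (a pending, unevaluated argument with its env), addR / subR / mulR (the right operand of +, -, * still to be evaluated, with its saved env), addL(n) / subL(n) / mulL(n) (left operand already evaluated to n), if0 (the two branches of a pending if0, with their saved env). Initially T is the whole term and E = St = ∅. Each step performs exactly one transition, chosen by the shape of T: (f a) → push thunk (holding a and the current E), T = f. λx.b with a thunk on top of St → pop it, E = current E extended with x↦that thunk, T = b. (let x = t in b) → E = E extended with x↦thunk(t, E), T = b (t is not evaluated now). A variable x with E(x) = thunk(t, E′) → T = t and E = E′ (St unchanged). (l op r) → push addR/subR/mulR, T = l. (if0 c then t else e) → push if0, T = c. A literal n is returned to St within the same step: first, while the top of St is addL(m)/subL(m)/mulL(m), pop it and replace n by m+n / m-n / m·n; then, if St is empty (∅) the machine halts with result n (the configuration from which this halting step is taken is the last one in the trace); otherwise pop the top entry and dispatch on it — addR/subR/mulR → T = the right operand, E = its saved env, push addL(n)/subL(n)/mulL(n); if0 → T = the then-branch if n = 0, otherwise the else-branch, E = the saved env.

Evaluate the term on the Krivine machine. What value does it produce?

Answer: -162

Derivation:
step 0: ⟨T=((let z = (let u = -2 in u) in (let x = 6 in z)) * ((λz. (z * z)) 9)); E=∅; St=∅⟩
step 1: ⟨T=(let z = (let u = -2 in u) in (let x = 6 in z)); E=∅; St=[mulR]⟩
step 2: ⟨T=(let x = 6 in z); E={z↦thunk((let u = -2 in u), ∅)}; St=[mulR]⟩
step 3: ⟨T=z; E={x↦thunk(6, {z↦thunk((let u = -2 in u), ∅)}), z↦thunk((let u = -2 in u), ∅)}; St=[mulR]⟩
step 4: ⟨T=(let u = -2 in u); E=∅; St=[mulR]⟩
step 5: ⟨T=u; E={u↦thunk(-2, ∅)}; St=[mulR]⟩
step 6: ⟨T=-2; E=∅; St=[mulR]⟩
step 7: ⟨T=((λz. (z * z)) 9); E=∅; St=[mulL(-2)]⟩
step 8: ⟨T=(λz. (z * z)); E=∅; St=[thunk :: mulL(-2)]⟩
step 9: ⟨T=(z * z); E={z↦thunk(9, ∅)}; St=[mulL(-2)]⟩
step 10: ⟨T=z; E={z↦thunk(9, ∅)}; St=[mulR :: mulL(-2)]⟩
step 11: ⟨T=9; E=∅; St=[mulR :: mulL(-2)]⟩
step 12: ⟨T=z; E={z↦thunk(9, ∅)}; St=[mulL(9) :: mulL(-2)]⟩
step 13: ⟨T=9; E=∅; St=[mulL(9) :: mulL(-2)]⟩
→ final value -162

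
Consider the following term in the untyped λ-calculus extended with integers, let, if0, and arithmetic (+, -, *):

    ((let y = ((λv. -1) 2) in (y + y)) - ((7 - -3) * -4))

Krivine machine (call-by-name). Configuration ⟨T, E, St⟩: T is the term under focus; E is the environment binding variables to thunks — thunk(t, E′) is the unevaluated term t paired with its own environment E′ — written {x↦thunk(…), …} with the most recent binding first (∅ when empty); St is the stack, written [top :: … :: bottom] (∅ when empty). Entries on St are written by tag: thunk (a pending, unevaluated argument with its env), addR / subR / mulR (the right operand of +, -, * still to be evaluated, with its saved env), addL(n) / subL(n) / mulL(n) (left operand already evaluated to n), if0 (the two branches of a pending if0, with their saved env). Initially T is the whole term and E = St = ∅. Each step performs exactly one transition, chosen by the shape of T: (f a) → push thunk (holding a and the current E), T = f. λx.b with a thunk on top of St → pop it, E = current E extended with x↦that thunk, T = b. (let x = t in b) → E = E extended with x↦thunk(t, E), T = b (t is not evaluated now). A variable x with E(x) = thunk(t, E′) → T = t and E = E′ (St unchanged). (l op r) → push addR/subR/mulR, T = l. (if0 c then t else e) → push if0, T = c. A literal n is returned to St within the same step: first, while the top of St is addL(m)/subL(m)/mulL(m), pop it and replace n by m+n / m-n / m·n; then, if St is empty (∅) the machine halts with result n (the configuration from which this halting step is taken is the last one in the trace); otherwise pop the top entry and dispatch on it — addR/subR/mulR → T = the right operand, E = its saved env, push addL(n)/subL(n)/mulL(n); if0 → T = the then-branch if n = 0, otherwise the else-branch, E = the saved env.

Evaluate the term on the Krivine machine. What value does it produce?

0. [T=((let y = ((λv. -1) 2) in (y + y)) - ((7 - -3) * -4)) | E=∅ | St=∅]
1. [T=(let y = ((λv. -1) 2) in (y + y)) | E=∅ | St=[subR]]
2. [T=(y + y) | E={y↦thunk(((λv. -1) 2), ∅)} | St=[subR]]
3. [T=y | E={y↦thunk(((λv. -1) 2), ∅)} | St=[addR :: subR]]
4. [T=((λv. -1) 2) | E=∅ | St=[addR :: subR]]
5. [T=(λv. -1) | E=∅ | St=[thunk :: addR :: subR]]
6. [T=-1 | E={v↦thunk(2, ∅)} | St=[addR :: subR]]
7. [T=y | E={y↦thunk(((λv. -1) 2), ∅)} | St=[addL(-1) :: subR]]
8. [T=((λv. -1) 2) | E=∅ | St=[addL(-1) :: subR]]
9. [T=(λv. -1) | E=∅ | St=[thunk :: addL(-1) :: subR]]
10. [T=-1 | E={v↦thunk(2, ∅)} | St=[addL(-1) :: subR]]
11. [T=((7 - -3) * -4) | E=∅ | St=[subL(-2)]]
12. [T=(7 - -3) | E=∅ | St=[mulR :: subL(-2)]]
13. [T=7 | E=∅ | St=[subR :: mulR :: subL(-2)]]
14. [T=-3 | E=∅ | St=[subL(7) :: mulR :: subL(-2)]]
15. [T=-4 | E=∅ | St=[mulL(10) :: subL(-2)]]
→ final value 38

Answer: 38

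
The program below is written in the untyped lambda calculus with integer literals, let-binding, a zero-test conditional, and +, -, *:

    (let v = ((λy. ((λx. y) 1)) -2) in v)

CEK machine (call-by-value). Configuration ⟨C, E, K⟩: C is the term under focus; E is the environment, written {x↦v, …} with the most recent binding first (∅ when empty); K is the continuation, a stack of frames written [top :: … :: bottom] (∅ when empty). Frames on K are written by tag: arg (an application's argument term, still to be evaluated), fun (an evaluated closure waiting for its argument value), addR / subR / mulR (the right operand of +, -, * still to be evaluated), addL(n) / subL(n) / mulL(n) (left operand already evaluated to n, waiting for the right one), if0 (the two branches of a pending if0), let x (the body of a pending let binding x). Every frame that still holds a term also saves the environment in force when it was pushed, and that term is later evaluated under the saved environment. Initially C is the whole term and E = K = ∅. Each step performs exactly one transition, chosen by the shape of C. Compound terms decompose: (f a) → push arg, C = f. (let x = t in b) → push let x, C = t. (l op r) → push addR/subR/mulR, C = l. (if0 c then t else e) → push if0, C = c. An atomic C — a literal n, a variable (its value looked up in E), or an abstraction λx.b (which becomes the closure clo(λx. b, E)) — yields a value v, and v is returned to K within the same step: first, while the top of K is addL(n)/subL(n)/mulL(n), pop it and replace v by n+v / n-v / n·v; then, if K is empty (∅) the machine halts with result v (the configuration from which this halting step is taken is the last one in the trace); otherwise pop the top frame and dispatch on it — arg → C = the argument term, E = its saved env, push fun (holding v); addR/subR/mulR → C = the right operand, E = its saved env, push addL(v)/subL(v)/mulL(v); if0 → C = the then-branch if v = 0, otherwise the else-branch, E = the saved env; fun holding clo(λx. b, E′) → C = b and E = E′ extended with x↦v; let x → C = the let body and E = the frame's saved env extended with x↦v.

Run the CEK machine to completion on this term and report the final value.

Answer: -2

Execution trace:
t=0: [C=(let v = ((λy. ((λx. y) 1)) -2) in v) | E=∅ | K=∅]
t=1: [C=((λy. ((λx. y) 1)) -2) | E=∅ | K=[let v]]
t=2: [C=(λy. ((λx. y) 1)) | E=∅ | K=[arg :: let v]]
t=3: [C=-2 | E=∅ | K=[fun :: let v]]
t=4: [C=((λx. y) 1) | E={y↦-2} | K=[let v]]
t=5: [C=(λx. y) | E={y↦-2} | K=[arg :: let v]]
t=6: [C=1 | E={y↦-2} | K=[fun :: let v]]
t=7: [C=y | E={x↦1, y↦-2} | K=[let v]]
t=8: [C=v | E={v↦-2} | K=∅]
→ final value -2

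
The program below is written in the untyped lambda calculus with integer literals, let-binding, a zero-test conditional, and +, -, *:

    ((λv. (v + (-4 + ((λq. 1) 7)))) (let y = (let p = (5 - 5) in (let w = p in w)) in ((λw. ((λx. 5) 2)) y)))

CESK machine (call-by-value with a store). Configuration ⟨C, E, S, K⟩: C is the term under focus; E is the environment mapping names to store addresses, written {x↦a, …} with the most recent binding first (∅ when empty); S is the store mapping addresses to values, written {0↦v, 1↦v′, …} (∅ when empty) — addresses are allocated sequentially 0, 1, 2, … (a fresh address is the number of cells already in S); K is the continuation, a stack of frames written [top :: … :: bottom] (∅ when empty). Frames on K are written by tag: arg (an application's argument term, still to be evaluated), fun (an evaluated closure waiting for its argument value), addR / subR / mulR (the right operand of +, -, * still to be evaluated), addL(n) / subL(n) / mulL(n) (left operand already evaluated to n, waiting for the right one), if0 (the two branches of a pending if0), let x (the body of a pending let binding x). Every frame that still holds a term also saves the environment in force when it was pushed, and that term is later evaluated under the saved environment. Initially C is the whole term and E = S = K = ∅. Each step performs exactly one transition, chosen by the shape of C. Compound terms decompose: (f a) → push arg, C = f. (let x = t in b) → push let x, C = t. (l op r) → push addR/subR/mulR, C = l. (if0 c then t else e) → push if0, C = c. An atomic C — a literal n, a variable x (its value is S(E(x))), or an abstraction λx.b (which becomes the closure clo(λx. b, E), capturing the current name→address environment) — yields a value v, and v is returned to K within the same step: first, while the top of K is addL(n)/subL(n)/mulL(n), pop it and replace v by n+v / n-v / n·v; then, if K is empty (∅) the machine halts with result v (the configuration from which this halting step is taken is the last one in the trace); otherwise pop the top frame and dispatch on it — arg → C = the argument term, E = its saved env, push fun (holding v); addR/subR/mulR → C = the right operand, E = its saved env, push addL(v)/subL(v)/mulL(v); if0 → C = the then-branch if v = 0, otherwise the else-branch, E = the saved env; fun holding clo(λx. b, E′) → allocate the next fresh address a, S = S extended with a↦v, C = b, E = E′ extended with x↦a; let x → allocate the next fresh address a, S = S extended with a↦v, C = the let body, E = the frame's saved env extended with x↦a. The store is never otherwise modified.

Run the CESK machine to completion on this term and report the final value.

Answer: 2

Execution trace:
[0] <C=((λv. (v + (-4 + ((λq. 1) 7)))) (let y = (let p = (5 - 5) in (let w = p in w)) in ((λw. ((λx. 5) 2)) y))), E=∅, S=∅, K=∅>
[1] <C=(λv. (v + (-4 + ((λq. 1) 7)))), E=∅, S=∅, K=[arg]>
[2] <C=(let y = (let p = (5 - 5) in (let w = p in w)) in ((λw. ((λx. 5) 2)) y)), E=∅, S=∅, K=[fun]>
[3] <C=(let p = (5 - 5) in (let w = p in w)), E=∅, S=∅, K=[let y :: fun]>
[4] <C=(5 - 5), E=∅, S=∅, K=[let p :: let y :: fun]>
[5] <C=5, E=∅, S=∅, K=[subR :: let p :: let y :: fun]>
[6] <C=5, E=∅, S=∅, K=[subL(5) :: let p :: let y :: fun]>
[7] <C=(let w = p in w), E={p↦0}, S={0↦0}, K=[let y :: fun]>
[8] <C=p, E={p↦0}, S={0↦0}, K=[let w :: let y :: fun]>
[9] <C=w, E={w↦1, p↦0}, S={0↦0, 1↦0}, K=[let y :: fun]>
[10] <C=((λw. ((λx. 5) 2)) y), E={y↦2}, S={0↦0, 1↦0, 2↦0}, K=[fun]>
[11] <C=(λw. ((λx. 5) 2)), E={y↦2}, S={0↦0, 1↦0, 2↦0}, K=[arg :: fun]>
[12] <C=y, E={y↦2}, S={0↦0, 1↦0, 2↦0}, K=[fun :: fun]>
[13] <C=((λx. 5) 2), E={w↦3, y↦2}, S={0↦0, 1↦0, 2↦0, 3↦0}, K=[fun]>
[14] <C=(λx. 5), E={w↦3, y↦2}, S={0↦0, 1↦0, 2↦0, 3↦0}, K=[arg :: fun]>
[15] <C=2, E={w↦3, y↦2}, S={0↦0, 1↦0, 2↦0, 3↦0}, K=[fun :: fun]>
[16] <C=5, E={x↦4, w↦3, y↦2}, S={0↦0, 1↦0, 2↦0, 3↦0, 4↦2}, K=[fun]>
[17] <C=(v + (-4 + ((λq. 1) 7))), E={v↦5}, S={0↦0, 1↦0, 2↦0, 3↦0, 4↦2, 5↦5}, K=∅>
[18] <C=v, E={v↦5}, S={0↦0, 1↦0, 2↦0, 3↦0, 4↦2, 5↦5}, K=[addR]>
[19] <C=(-4 + ((λq. 1) 7)), E={v↦5}, S={0↦0, 1↦0, 2↦0, 3↦0, 4↦2, 5↦5}, K=[addL(5)]>
[20] <C=-4, E={v↦5}, S={0↦0, 1↦0, 2↦0, 3↦0, 4↦2, 5↦5}, K=[addR :: addL(5)]>
[21] <C=((λq. 1) 7), E={v↦5}, S={0↦0, 1↦0, 2↦0, 3↦0, 4↦2, 5↦5}, K=[addL(-4) :: addL(5)]>
[22] <C=(λq. 1), E={v↦5}, S={0↦0, 1↦0, 2↦0, 3↦0, 4↦2, 5↦5}, K=[arg :: addL(-4) :: addL(5)]>
[23] <C=7, E={v↦5}, S={0↦0, 1↦0, 2↦0, 3↦0, 4↦2, 5↦5}, K=[fun :: addL(-4) :: addL(5)]>
[24] <C=1, E={q↦6, v↦5}, S={0↦0, 1↦0, 2↦0, 3↦0, 4↦2, 5↦5, 6↦7}, K=[addL(-4) :: addL(5)]>
→ final value 2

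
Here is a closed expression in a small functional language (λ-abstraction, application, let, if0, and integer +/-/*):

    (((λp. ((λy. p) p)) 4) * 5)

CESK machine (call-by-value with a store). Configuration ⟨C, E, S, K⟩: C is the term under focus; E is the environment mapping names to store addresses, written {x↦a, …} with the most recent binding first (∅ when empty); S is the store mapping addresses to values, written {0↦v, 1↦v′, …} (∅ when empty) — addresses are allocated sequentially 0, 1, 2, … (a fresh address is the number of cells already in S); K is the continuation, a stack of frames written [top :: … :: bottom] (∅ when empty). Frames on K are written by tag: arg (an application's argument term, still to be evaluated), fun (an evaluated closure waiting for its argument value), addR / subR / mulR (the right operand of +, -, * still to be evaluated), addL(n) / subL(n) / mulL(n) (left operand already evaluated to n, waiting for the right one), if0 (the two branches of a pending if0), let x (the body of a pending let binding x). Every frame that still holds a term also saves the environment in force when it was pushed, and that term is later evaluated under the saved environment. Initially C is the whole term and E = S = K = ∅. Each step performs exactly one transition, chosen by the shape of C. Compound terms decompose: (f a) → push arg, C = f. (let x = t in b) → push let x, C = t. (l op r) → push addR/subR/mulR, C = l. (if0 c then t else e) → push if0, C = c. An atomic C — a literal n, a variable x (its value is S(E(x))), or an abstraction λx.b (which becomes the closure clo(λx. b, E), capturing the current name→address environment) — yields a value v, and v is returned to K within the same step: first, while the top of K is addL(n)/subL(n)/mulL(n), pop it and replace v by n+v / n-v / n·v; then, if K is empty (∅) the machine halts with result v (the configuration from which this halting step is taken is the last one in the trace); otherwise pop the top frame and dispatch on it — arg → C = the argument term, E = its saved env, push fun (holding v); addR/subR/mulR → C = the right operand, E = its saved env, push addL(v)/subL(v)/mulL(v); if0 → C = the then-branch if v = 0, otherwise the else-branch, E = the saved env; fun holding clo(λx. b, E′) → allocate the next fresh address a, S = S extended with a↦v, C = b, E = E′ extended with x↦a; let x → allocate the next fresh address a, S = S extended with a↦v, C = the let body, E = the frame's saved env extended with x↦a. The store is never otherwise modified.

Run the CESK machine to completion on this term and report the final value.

Answer: 20

Execution trace:
[0] [C=(((λp. ((λy. p) p)) 4) * 5) | E=∅ | S=∅ | K=∅]
[1] [C=((λp. ((λy. p) p)) 4) | E=∅ | S=∅ | K=[mulR]]
[2] [C=(λp. ((λy. p) p)) | E=∅ | S=∅ | K=[arg :: mulR]]
[3] [C=4 | E=∅ | S=∅ | K=[fun :: mulR]]
[4] [C=((λy. p) p) | E={p↦0} | S={0↦4} | K=[mulR]]
[5] [C=(λy. p) | E={p↦0} | S={0↦4} | K=[arg :: mulR]]
[6] [C=p | E={p↦0} | S={0↦4} | K=[fun :: mulR]]
[7] [C=p | E={y↦1, p↦0} | S={0↦4, 1↦4} | K=[mulR]]
[8] [C=5 | E=∅ | S={0↦4, 1↦4} | K=[mulL(4)]]
→ final value 20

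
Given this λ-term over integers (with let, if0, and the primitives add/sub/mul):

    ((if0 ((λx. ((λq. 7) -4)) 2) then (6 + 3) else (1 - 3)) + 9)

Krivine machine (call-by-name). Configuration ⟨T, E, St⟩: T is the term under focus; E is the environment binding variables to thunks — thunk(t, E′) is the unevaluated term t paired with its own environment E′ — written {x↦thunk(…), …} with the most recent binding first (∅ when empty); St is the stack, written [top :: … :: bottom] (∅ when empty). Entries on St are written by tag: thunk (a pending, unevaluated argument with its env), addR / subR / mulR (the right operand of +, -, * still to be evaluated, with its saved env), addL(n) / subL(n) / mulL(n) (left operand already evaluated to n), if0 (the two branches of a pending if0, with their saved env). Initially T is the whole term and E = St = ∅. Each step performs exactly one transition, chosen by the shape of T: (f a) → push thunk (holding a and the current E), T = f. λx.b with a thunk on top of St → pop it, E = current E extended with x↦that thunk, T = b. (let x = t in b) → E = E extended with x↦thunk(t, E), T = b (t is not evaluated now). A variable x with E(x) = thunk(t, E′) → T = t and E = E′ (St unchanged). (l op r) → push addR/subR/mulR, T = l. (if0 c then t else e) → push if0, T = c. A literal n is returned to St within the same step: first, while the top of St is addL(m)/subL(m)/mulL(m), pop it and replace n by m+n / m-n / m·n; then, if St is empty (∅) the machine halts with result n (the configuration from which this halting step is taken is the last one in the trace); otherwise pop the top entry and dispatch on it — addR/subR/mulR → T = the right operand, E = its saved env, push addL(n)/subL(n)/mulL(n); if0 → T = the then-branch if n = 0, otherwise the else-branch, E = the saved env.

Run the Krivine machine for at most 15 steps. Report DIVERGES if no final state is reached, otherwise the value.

[0] <T=((if0 ((λx. ((λq. 7) -4)) 2) then (6 + 3) else (1 - 3)) + 9), E=∅, St=∅>
[1] <T=(if0 ((λx. ((λq. 7) -4)) 2) then (6 + 3) else (1 - 3)), E=∅, St=[addR]>
[2] <T=((λx. ((λq. 7) -4)) 2), E=∅, St=[if0 :: addR]>
[3] <T=(λx. ((λq. 7) -4)), E=∅, St=[thunk :: if0 :: addR]>
[4] <T=((λq. 7) -4), E={x↦thunk(2, ∅)}, St=[if0 :: addR]>
[5] <T=(λq. 7), E={x↦thunk(2, ∅)}, St=[thunk :: if0 :: addR]>
[6] <T=7, E={q↦thunk(-4, {x↦thunk(2, ∅)}), x↦thunk(2, ∅)}, St=[if0 :: addR]>
[7] <T=(1 - 3), E=∅, St=[addR]>
[8] <T=1, E=∅, St=[subR :: addR]>
[9] <T=3, E=∅, St=[subL(1) :: addR]>
[10] <T=9, E=∅, St=[addL(-2)]>
→ final value 7

Answer: 7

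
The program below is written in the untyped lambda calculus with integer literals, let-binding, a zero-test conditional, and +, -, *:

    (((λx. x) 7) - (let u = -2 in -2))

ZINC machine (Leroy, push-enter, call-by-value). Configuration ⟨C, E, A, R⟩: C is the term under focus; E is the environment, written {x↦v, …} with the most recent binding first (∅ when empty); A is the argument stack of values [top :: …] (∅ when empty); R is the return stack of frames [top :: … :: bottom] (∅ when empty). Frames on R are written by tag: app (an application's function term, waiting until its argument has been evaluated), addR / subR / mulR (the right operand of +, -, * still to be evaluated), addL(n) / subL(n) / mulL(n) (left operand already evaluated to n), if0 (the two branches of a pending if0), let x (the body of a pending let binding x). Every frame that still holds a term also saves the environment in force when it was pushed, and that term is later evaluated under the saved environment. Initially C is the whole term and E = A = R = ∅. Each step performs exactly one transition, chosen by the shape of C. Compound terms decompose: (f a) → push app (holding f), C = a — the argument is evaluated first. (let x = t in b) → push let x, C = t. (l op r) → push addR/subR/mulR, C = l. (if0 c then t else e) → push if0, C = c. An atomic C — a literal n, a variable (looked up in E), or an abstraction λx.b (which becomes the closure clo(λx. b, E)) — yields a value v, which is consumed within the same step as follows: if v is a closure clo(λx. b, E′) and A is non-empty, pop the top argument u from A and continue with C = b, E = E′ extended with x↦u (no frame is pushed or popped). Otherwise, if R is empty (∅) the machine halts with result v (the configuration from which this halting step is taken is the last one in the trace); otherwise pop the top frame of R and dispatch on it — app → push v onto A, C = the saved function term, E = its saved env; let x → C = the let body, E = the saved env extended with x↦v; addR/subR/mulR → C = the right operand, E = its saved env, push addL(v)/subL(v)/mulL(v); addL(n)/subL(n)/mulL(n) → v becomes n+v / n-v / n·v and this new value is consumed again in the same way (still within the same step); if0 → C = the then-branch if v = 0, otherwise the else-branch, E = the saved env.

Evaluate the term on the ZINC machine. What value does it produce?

Answer: 9

Derivation:
[0] [C=(((λx. x) 7) - (let u = -2 in -2)) | E=∅ | A=∅ | R=∅]
[1] [C=((λx. x) 7) | E=∅ | A=∅ | R=[subR]]
[2] [C=7 | E=∅ | A=∅ | R=[app :: subR]]
[3] [C=(λx. x) | E=∅ | A=[7] | R=[subR]]
[4] [C=x | E={x↦7} | A=∅ | R=[subR]]
[5] [C=(let u = -2 in -2) | E=∅ | A=∅ | R=[subL(7)]]
[6] [C=-2 | E=∅ | A=∅ | R=[let u :: subL(7)]]
[7] [C=-2 | E={u↦-2} | A=∅ | R=[subL(7)]]
→ final value 9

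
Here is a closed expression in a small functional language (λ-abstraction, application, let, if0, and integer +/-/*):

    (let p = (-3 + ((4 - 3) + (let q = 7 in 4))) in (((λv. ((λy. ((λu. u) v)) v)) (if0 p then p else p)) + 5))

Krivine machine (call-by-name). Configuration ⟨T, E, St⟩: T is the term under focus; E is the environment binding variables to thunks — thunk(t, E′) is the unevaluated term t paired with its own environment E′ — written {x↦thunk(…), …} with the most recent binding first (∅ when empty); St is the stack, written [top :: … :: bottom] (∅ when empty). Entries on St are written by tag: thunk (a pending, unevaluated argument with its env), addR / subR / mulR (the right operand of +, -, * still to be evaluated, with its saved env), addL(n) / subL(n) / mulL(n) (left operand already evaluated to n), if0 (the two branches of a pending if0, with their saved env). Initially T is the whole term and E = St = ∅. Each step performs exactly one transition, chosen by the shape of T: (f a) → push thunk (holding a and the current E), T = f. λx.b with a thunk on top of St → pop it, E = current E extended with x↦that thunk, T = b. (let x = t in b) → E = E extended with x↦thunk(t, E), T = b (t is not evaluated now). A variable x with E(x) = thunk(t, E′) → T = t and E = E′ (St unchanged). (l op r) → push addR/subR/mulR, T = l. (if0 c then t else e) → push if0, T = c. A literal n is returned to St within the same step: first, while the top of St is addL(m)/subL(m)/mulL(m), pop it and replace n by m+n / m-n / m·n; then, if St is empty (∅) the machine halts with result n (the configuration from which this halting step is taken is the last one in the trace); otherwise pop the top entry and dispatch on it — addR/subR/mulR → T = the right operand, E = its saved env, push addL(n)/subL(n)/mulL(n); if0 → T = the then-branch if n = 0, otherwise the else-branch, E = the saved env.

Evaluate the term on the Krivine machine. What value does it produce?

step 0: <T=(let p = (-3 + ((4 - 3) + (let q = 7 in 4))) in (((λv. ((λy. ((λu. u) v)) v)) (if0 p then p else p)) + 5)), E=∅, St=∅>
step 1: <T=(((λv. ((λy. ((λu. u) v)) v)) (if0 p then p else p)) + 5), E={p↦thunk((-3 + ((4 - 3) + (let q = 7 in 4))), ∅)}, St=∅>
step 2: <T=((λv. ((λy. ((λu. u) v)) v)) (if0 p then p else p)), E={p↦thunk((-3 + ((4 - 3) + (let q = 7 in 4))), ∅)}, St=[addR]>
step 3: <T=(λv. ((λy. ((λu. u) v)) v)), E={p↦thunk((-3 + ((4 - 3) + (let q = 7 in 4))), ∅)}, St=[thunk :: addR]>
step 4: <T=((λy. ((λu. u) v)) v), E={v↦thunk((if0 p then p else p), {p↦thunk((-3 + ((4 - 3) + (let q = 7 in 4))), ∅)}), p↦thunk((-3 + ((4 - 3) + (let q = 7 in 4))), ∅)}, St=[addR]>
step 5: <T=(λy. ((λu. u) v)), E={v↦thunk((if0 p then p else p), {p↦thunk((-3 + ((4 - 3) + (let q = 7 in 4))), ∅)}), p↦thunk((-3 + ((4 - 3) + (let q = 7 in 4))), ∅)}, St=[thunk :: addR]>
step 6: <T=((λu. u) v), E={y↦thunk(v, {v↦thunk((if0 p then p else p), {p↦thunk((-3 + ((4 - 3) + (let q = 7 in 4))), ∅)}), p↦thunk((-3 + ((4 - 3) + (let q = 7 in 4))), ∅)}), v↦thunk((if0 p then p else p), {p↦thunk((-3 + ((4 - 3) + (let q = 7 in 4))), ∅)}), p↦thunk((-3 + ((4 - 3) + (let q = 7 in 4))), ∅)}, St=[addR]>
step 7: <T=(λu. u), E={y↦thunk(v, {v↦thunk((if0 p then p else p), {p↦thunk((-3 + ((4 - 3) + (let q = 7 in 4))), ∅)}), p↦thunk((-3 + ((4 - 3) + (let q = 7 in 4))), ∅)}), v↦thunk((if0 p then p else p), {p↦thunk((-3 + ((4 - 3) + (let q = 7 in 4))), ∅)}), p↦thunk((-3 + ((4 - 3) + (let q = 7 in 4))), ∅)}, St=[thunk :: addR]>
step 8: <T=u, E={u↦thunk(v, {y↦thunk(v, {v↦thunk((if0 p then p else p), {p↦thunk((-3 + ((4 - 3) + (let q = 7 in 4))), ∅)}), p↦thunk((-3 + ((4 - 3) + (let q = 7 in 4))), ∅)}), v↦thunk((if0 p then p else p), {p↦thunk((-3 + ((4 - 3) + (let q = 7 in 4))), ∅)}), p↦thunk((-3 + ((4 - 3) + (let q = 7 in 4))), ∅)}), y↦thunk(v, {v↦thunk((if0 p then p else p), {p↦thunk((-3 + ((4 - 3) + (let q = 7 in 4))), ∅)}), p↦thunk((-3 + ((4 - 3) + (let q = 7 in 4))), ∅)}), v↦thunk((if0 p then p else p), {p↦thunk((-3 + ((4 - 3) + (let q = 7 in 4))), ∅)}), p↦thunk((-3 + ((4 - 3) + (let q = 7 in 4))), ∅)}, St=[addR]>
step 9: <T=v, E={y↦thunk(v, {v↦thunk((if0 p then p else p), {p↦thunk((-3 + ((4 - 3) + (let q = 7 in 4))), ∅)}), p↦thunk((-3 + ((4 - 3) + (let q = 7 in 4))), ∅)}), v↦thunk((if0 p then p else p), {p↦thunk((-3 + ((4 - 3) + (let q = 7 in 4))), ∅)}), p↦thunk((-3 + ((4 - 3) + (let q = 7 in 4))), ∅)}, St=[addR]>
step 10: <T=(if0 p then p else p), E={p↦thunk((-3 + ((4 - 3) + (let q = 7 in 4))), ∅)}, St=[addR]>
step 11: <T=p, E={p↦thunk((-3 + ((4 - 3) + (let q = 7 in 4))), ∅)}, St=[if0 :: addR]>
step 12: <T=(-3 + ((4 - 3) + (let q = 7 in 4))), E=∅, St=[if0 :: addR]>
step 13: <T=-3, E=∅, St=[addR :: if0 :: addR]>
step 14: <T=((4 - 3) + (let q = 7 in 4)), E=∅, St=[addL(-3) :: if0 :: addR]>
step 15: <T=(4 - 3), E=∅, St=[addR :: addL(-3) :: if0 :: addR]>
step 16: <T=4, E=∅, St=[subR :: addR :: addL(-3) :: if0 :: addR]>
step 17: <T=3, E=∅, St=[subL(4) :: addR :: addL(-3) :: if0 :: addR]>
step 18: <T=(let q = 7 in 4), E=∅, St=[addL(1) :: addL(-3) :: if0 :: addR]>
step 19: <T=4, E={q↦thunk(7, ∅)}, St=[addL(1) :: addL(-3) :: if0 :: addR]>
step 20: <T=p, E={p↦thunk((-3 + ((4 - 3) + (let q = 7 in 4))), ∅)}, St=[addR]>
step 21: <T=(-3 + ((4 - 3) + (let q = 7 in 4))), E=∅, St=[addR]>
step 22: <T=-3, E=∅, St=[addR :: addR]>
step 23: <T=((4 - 3) + (let q = 7 in 4)), E=∅, St=[addL(-3) :: addR]>
step 24: <T=(4 - 3), E=∅, St=[addR :: addL(-3) :: addR]>
step 25: <T=4, E=∅, St=[subR :: addR :: addL(-3) :: addR]>
step 26: <T=3, E=∅, St=[subL(4) :: addR :: addL(-3) :: addR]>
step 27: <T=(let q = 7 in 4), E=∅, St=[addL(1) :: addL(-3) :: addR]>
step 28: <T=4, E={q↦thunk(7, ∅)}, St=[addL(1) :: addL(-3) :: addR]>
step 29: <T=5, E={p↦thunk((-3 + ((4 - 3) + (let q = 7 in 4))), ∅)}, St=[addL(2)]>
→ final value 7

Answer: 7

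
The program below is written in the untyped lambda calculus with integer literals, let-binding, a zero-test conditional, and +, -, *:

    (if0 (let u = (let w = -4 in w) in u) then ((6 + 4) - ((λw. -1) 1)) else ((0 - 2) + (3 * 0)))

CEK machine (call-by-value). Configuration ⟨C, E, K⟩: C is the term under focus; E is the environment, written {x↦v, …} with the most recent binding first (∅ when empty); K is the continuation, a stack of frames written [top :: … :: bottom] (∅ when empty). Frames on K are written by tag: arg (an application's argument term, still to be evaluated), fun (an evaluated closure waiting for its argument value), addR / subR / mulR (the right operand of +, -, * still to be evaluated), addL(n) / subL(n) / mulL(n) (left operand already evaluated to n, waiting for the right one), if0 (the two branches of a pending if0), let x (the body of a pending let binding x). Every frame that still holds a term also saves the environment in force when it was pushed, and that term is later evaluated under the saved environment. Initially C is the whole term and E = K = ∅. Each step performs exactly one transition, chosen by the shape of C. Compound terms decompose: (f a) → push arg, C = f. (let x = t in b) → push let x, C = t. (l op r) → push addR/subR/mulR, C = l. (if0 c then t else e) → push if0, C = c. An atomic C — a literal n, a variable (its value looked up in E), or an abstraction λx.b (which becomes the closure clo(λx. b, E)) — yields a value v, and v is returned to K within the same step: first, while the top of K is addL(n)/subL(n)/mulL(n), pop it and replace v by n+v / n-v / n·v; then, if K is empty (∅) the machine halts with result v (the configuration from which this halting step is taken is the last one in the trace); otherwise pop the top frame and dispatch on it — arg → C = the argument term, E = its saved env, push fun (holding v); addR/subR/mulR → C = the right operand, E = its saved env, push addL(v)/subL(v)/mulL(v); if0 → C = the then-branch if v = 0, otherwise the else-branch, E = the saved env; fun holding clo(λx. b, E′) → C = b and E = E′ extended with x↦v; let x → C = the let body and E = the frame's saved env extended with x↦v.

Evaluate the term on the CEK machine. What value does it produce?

[0] <C=(if0 (let u = (let w = -4 in w) in u) then ((6 + 4) - ((λw. -1) 1)) else ((0 - 2) + (3 * 0))), E=∅, K=∅>
[1] <C=(let u = (let w = -4 in w) in u), E=∅, K=[if0]>
[2] <C=(let w = -4 in w), E=∅, K=[let u :: if0]>
[3] <C=-4, E=∅, K=[let w :: let u :: if0]>
[4] <C=w, E={w↦-4}, K=[let u :: if0]>
[5] <C=u, E={u↦-4}, K=[if0]>
[6] <C=((0 - 2) + (3 * 0)), E=∅, K=∅>
[7] <C=(0 - 2), E=∅, K=[addR]>
[8] <C=0, E=∅, K=[subR :: addR]>
[9] <C=2, E=∅, K=[subL(0) :: addR]>
[10] <C=(3 * 0), E=∅, K=[addL(-2)]>
[11] <C=3, E=∅, K=[mulR :: addL(-2)]>
[12] <C=0, E=∅, K=[mulL(3) :: addL(-2)]>
→ final value -2

Answer: -2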